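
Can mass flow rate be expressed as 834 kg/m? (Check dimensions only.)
No

mass flow rate has SI base units: kg / s
kg/m does NOT reduce to kg / s; a valid unit for mass flow rate would be e.g. kg/s.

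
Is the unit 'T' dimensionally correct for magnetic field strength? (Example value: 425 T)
No

magnetic field strength has SI base units: A / m
T does NOT reduce to A / m; a valid unit for magnetic field strength would be e.g. A/m.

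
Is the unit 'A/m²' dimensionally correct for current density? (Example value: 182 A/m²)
Yes

current density has SI base units: A / m^2
A/m² reduces to the same SI base units, so it is a valid unit for current density.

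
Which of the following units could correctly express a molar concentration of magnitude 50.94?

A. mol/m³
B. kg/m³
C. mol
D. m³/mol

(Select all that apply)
A

molar concentration has SI base units: mol / m^3

Checking each option against mol / m^3:
  A. mol/m³: ✓ matches
  B. kg/m³: ✗ does not match
  C. mol: ✗ does not match
  D. m³/mol: ✗ does not match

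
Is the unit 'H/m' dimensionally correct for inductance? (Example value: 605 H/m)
No

inductance has SI base units: kg * m^2 / (A^2 * s^2)
H/m does NOT reduce to kg * m^2 / (A^2 * s^2); a valid unit for inductance would be e.g. H.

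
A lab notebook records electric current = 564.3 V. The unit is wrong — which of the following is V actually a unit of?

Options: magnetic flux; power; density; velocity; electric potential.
electric potential

electric current should have units dimensionally equivalent to A (e.g. A).
The given unit 'V' reduces to kg * m^2 / (A * s^3). Of the listed options, that is the dimensionality of electric potential.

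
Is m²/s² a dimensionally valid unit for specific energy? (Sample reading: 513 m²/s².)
Yes

specific energy has SI base units: m^2 / s^2
m²/s² reduces to the same SI base units, so it is a valid unit for specific energy.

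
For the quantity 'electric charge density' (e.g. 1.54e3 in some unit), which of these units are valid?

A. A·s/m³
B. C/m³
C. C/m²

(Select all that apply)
A, B

electric charge density has SI base units: A * s / m^3

Checking each option against A * s / m^3:
  A. A·s/m³: ✓ matches
  B. C/m³: ✓ matches
  C. C/m²: ✗ does not match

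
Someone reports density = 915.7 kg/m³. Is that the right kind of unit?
Yes

density has SI base units: kg / m^3
kg/m³ reduces to the same SI base units, so it is a valid unit for density.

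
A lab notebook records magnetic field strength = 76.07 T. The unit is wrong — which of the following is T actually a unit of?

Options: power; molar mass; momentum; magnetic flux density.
magnetic flux density

magnetic field strength should have units dimensionally equivalent to A / m (e.g. A/m).
The given unit 'T' reduces to kg / (A * s^2). Of the listed options, that is the dimensionality of magnetic flux density.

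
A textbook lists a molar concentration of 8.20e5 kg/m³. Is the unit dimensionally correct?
No

molar concentration has SI base units: mol / m^3
kg/m³ does NOT reduce to mol / m^3; a valid unit for molar concentration would be e.g. mol/m³.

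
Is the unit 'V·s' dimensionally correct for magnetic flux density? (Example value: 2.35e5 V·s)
No

magnetic flux density has SI base units: kg / (A * s^2)
V·s does NOT reduce to kg / (A * s^2); a valid unit for magnetic flux density would be e.g. T.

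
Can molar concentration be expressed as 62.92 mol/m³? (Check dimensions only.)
Yes

molar concentration has SI base units: mol / m^3
mol/m³ reduces to the same SI base units, so it is a valid unit for molar concentration.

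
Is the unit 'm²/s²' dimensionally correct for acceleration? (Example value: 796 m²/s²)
No

acceleration has SI base units: m / s^2
m²/s² does NOT reduce to m / s^2; a valid unit for acceleration would be e.g. m/s².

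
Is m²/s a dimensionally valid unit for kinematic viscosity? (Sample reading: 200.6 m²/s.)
Yes

kinematic viscosity has SI base units: m^2 / s
m²/s reduces to the same SI base units, so it is a valid unit for kinematic viscosity.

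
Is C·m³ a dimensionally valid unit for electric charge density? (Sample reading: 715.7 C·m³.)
No

electric charge density has SI base units: A * s / m^3
C·m³ does NOT reduce to A * s / m^3; a valid unit for electric charge density would be e.g. C/m³.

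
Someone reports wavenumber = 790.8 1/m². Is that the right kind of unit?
No

wavenumber has SI base units: 1 / m
1/m² does NOT reduce to 1 / m; a valid unit for wavenumber would be e.g. 1/m.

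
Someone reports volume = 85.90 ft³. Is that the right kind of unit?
Yes

volume has SI base units: m^3
ft³ reduces to the same SI base units, so it is a valid unit for volume.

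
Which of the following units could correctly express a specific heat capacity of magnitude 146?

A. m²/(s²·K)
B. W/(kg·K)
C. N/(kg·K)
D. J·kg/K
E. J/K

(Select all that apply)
A

specific heat capacity has SI base units: m^2 / (s^2 * K)

Checking each option against m^2 / (s^2 * K):
  A. m²/(s²·K): ✓ matches
  B. W/(kg·K): ✗ does not match
  C. N/(kg·K): ✗ does not match
  D. J·kg/K: ✗ does not match
  E. J/K: ✗ does not match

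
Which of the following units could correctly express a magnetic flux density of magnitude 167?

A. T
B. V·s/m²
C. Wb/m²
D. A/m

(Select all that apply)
A, B, C

magnetic flux density has SI base units: kg / (A * s^2)

Checking each option against kg / (A * s^2):
  A. T: ✓ matches
  B. V·s/m²: ✓ matches
  C. Wb/m²: ✓ matches
  D. A/m: ✗ does not match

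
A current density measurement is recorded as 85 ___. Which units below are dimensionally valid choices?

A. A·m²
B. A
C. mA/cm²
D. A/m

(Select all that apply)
C

current density has SI base units: A / m^2

Checking each option against A / m^2:
  A. A·m²: ✗ does not match
  B. A: ✗ does not match
  C. mA/cm²: ✓ matches
  D. A/m: ✗ does not match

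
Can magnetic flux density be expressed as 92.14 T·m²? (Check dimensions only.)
No

magnetic flux density has SI base units: kg / (A * s^2)
T·m² does NOT reduce to kg / (A * s^2); a valid unit for magnetic flux density would be e.g. T.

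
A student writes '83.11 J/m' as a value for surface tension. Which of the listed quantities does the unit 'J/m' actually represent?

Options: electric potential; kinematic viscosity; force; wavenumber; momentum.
force

surface tension should have units dimensionally equivalent to kg / s^2 (e.g. N/m).
The given unit 'J/m' reduces to kg * m / s^2. Of the listed options, that is the dimensionality of force.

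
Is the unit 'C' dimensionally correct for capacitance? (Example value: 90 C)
No

capacitance has SI base units: A^2 * s^4 / (kg * m^2)
C does NOT reduce to A^2 * s^4 / (kg * m^2); a valid unit for capacitance would be e.g. F.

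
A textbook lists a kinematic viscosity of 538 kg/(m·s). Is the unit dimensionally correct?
No

kinematic viscosity has SI base units: m^2 / s
kg/(m·s) does NOT reduce to m^2 / s; a valid unit for kinematic viscosity would be e.g. m²/s.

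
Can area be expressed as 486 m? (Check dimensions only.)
No

area has SI base units: m^2
m does NOT reduce to m^2; a valid unit for area would be e.g. m².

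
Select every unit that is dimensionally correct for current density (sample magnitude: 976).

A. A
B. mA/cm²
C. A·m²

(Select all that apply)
B

current density has SI base units: A / m^2

Checking each option against A / m^2:
  A. A: ✗ does not match
  B. mA/cm²: ✓ matches
  C. A·m²: ✗ does not match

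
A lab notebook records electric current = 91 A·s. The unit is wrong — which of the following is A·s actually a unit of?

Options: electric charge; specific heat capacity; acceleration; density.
electric charge

electric current should have units dimensionally equivalent to A (e.g. A).
The given unit 'A·s' reduces to A * s. Of the listed options, that is the dimensionality of electric charge.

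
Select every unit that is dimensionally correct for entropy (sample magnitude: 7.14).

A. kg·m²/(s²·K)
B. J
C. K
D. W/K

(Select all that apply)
A

entropy has SI base units: kg * m^2 / (s^2 * K)

Checking each option against kg * m^2 / (s^2 * K):
  A. kg·m²/(s²·K): ✓ matches
  B. J: ✗ does not match
  C. K: ✗ does not match
  D. W/K: ✗ does not match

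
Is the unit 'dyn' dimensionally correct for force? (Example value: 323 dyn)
Yes

force has SI base units: kg * m / s^2
dyn reduces to the same SI base units, so it is a valid unit for force.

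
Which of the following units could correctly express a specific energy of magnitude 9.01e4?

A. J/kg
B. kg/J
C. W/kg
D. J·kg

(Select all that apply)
A

specific energy has SI base units: m^2 / s^2

Checking each option against m^2 / s^2:
  A. J/kg: ✓ matches
  B. kg/J: ✗ does not match
  C. W/kg: ✗ does not match
  D. J·kg: ✗ does not match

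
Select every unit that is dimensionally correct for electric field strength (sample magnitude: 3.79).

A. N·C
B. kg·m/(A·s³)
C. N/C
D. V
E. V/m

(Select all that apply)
B, C, E

electric field strength has SI base units: kg * m / (A * s^3)

Checking each option against kg * m / (A * s^3):
  A. N·C: ✗ does not match
  B. kg·m/(A·s³): ✓ matches
  C. N/C: ✓ matches
  D. V: ✗ does not match
  E. V/m: ✓ matches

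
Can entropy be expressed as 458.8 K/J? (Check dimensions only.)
No

entropy has SI base units: kg * m^2 / (s^2 * K)
K/J does NOT reduce to kg * m^2 / (s^2 * K); a valid unit for entropy would be e.g. J/K.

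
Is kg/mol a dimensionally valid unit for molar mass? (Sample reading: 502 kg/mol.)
Yes

molar mass has SI base units: kg / mol
kg/mol reduces to the same SI base units, so it is a valid unit for molar mass.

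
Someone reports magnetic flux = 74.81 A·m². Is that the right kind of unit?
No

magnetic flux has SI base units: kg * m^2 / (A * s^2)
A·m² does NOT reduce to kg * m^2 / (A * s^2); a valid unit for magnetic flux would be e.g. Wb.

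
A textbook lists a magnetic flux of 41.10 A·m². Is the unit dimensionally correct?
No

magnetic flux has SI base units: kg * m^2 / (A * s^2)
A·m² does NOT reduce to kg * m^2 / (A * s^2); a valid unit for magnetic flux would be e.g. Wb.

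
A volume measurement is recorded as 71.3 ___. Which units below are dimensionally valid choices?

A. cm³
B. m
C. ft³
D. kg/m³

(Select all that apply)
A, C

volume has SI base units: m^3

Checking each option against m^3:
  A. cm³: ✓ matches
  B. m: ✗ does not match
  C. ft³: ✓ matches
  D. kg/m³: ✗ does not match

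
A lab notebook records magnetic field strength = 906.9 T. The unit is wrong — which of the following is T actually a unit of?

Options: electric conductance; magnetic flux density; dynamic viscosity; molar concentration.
magnetic flux density

magnetic field strength should have units dimensionally equivalent to A / m (e.g. A/m).
The given unit 'T' reduces to kg / (A * s^2). Of the listed options, that is the dimensionality of magnetic flux density.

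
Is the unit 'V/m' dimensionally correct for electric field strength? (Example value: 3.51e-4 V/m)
Yes

electric field strength has SI base units: kg * m / (A * s^3)
V/m reduces to the same SI base units, so it is a valid unit for electric field strength.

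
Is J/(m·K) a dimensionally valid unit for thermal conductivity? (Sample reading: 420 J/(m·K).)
No

thermal conductivity has SI base units: kg * m / (s^3 * K)
J/(m·K) does NOT reduce to kg * m / (s^3 * K); a valid unit for thermal conductivity would be e.g. W/(m·K).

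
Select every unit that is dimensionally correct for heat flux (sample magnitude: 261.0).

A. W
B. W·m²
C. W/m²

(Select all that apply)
C

heat flux has SI base units: kg / s^3

Checking each option against kg / s^3:
  A. W: ✗ does not match
  B. W·m²: ✗ does not match
  C. W/m²: ✓ matches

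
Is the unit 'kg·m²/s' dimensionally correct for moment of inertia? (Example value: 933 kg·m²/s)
No

moment of inertia has SI base units: kg * m^2
kg·m²/s does NOT reduce to kg * m^2; a valid unit for moment of inertia would be e.g. kg·m².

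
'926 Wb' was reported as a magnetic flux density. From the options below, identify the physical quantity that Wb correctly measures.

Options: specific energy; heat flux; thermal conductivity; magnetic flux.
magnetic flux

magnetic flux density should have units dimensionally equivalent to kg / (A * s^2) (e.g. T).
The given unit 'Wb' reduces to kg * m^2 / (A * s^2). Of the listed options, that is the dimensionality of magnetic flux.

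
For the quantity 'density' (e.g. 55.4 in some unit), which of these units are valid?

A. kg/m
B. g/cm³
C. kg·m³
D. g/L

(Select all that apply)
B, D

density has SI base units: kg / m^3

Checking each option against kg / m^3:
  A. kg/m: ✗ does not match
  B. g/cm³: ✓ matches
  C. kg·m³: ✗ does not match
  D. g/L: ✓ matches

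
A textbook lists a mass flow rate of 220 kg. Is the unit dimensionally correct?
No

mass flow rate has SI base units: kg / s
kg does NOT reduce to kg / s; a valid unit for mass flow rate would be e.g. kg/s.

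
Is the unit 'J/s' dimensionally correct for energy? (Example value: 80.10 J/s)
No

energy has SI base units: kg * m^2 / s^2
J/s does NOT reduce to kg * m^2 / s^2; a valid unit for energy would be e.g. J.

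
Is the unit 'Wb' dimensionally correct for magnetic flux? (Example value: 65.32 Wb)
Yes

magnetic flux has SI base units: kg * m^2 / (A * s^2)
Wb reduces to the same SI base units, so it is a valid unit for magnetic flux.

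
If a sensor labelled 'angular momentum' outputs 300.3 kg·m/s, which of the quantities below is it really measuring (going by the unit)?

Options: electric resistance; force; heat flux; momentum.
momentum

angular momentum should have units dimensionally equivalent to kg * m^2 / s (e.g. kg·m²/s).
The given unit 'kg·m/s' reduces to kg * m / s. Of the listed options, that is the dimensionality of momentum.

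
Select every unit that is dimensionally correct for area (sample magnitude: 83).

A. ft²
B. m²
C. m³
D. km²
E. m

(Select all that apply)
A, B, D

area has SI base units: m^2

Checking each option against m^2:
  A. ft²: ✓ matches
  B. m²: ✓ matches
  C. m³: ✗ does not match
  D. km²: ✓ matches
  E. m: ✗ does not match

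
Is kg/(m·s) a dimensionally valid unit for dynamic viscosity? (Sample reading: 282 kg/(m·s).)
Yes

dynamic viscosity has SI base units: kg / (m * s)
kg/(m·s) reduces to the same SI base units, so it is a valid unit for dynamic viscosity.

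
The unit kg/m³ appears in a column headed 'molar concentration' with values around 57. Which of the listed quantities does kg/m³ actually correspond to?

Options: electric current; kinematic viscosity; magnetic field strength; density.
density

molar concentration should have units dimensionally equivalent to mol / m^3 (e.g. mol/m³).
The given unit 'kg/m³' reduces to kg / m^3. Of the listed options, that is the dimensionality of density.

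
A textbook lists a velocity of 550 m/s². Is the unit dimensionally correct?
No

velocity has SI base units: m / s
m/s² does NOT reduce to m / s; a valid unit for velocity would be e.g. m/s.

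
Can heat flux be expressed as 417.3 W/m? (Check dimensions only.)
No

heat flux has SI base units: kg / s^3
W/m does NOT reduce to kg / s^3; a valid unit for heat flux would be e.g. W/m².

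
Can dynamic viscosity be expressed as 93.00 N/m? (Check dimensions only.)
No

dynamic viscosity has SI base units: kg / (m * s)
N/m does NOT reduce to kg / (m * s); a valid unit for dynamic viscosity would be e.g. Pa·s.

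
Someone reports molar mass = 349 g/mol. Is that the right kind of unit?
Yes

molar mass has SI base units: kg / mol
g/mol reduces to the same SI base units, so it is a valid unit for molar mass.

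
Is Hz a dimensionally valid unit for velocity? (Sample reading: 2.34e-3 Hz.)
No

velocity has SI base units: m / s
Hz does NOT reduce to m / s; a valid unit for velocity would be e.g. m/s.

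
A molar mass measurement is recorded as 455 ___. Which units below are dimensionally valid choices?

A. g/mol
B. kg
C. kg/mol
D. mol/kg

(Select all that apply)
A, C

molar mass has SI base units: kg / mol

Checking each option against kg / mol:
  A. g/mol: ✓ matches
  B. kg: ✗ does not match
  C. kg/mol: ✓ matches
  D. mol/kg: ✗ does not match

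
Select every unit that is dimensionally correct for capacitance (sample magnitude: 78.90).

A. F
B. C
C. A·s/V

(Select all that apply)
A, C

capacitance has SI base units: A^2 * s^4 / (kg * m^2)

Checking each option against A^2 * s^4 / (kg * m^2):
  A. F: ✓ matches
  B. C: ✗ does not match
  C. A·s/V: ✓ matches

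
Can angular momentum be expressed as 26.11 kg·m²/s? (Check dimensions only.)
Yes

angular momentum has SI base units: kg * m^2 / s
kg·m²/s reduces to the same SI base units, so it is a valid unit for angular momentum.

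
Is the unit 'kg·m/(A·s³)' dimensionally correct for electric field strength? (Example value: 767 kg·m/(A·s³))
Yes

electric field strength has SI base units: kg * m / (A * s^3)
kg·m/(A·s³) reduces to the same SI base units, so it is a valid unit for electric field strength.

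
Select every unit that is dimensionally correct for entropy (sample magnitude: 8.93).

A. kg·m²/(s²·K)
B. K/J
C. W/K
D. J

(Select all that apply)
A

entropy has SI base units: kg * m^2 / (s^2 * K)

Checking each option against kg * m^2 / (s^2 * K):
  A. kg·m²/(s²·K): ✓ matches
  B. K/J: ✗ does not match
  C. W/K: ✗ does not match
  D. J: ✗ does not match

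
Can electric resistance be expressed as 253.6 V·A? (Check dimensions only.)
No

electric resistance has SI base units: kg * m^2 / (A^2 * s^3)
V·A does NOT reduce to kg * m^2 / (A^2 * s^3); a valid unit for electric resistance would be e.g. Ω.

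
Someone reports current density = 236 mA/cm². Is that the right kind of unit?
Yes

current density has SI base units: A / m^2
mA/cm² reduces to the same SI base units, so it is a valid unit for current density.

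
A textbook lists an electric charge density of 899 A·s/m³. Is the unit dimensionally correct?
Yes

electric charge density has SI base units: A * s / m^3
A·s/m³ reduces to the same SI base units, so it is a valid unit for electric charge density.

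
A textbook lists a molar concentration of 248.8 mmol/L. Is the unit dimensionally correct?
Yes

molar concentration has SI base units: mol / m^3
mmol/L reduces to the same SI base units, so it is a valid unit for molar concentration.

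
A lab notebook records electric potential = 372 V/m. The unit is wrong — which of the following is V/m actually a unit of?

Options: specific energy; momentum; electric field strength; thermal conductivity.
electric field strength

electric potential should have units dimensionally equivalent to kg * m^2 / (A * s^3) (e.g. V).
The given unit 'V/m' reduces to kg * m / (A * s^3). Of the listed options, that is the dimensionality of electric field strength.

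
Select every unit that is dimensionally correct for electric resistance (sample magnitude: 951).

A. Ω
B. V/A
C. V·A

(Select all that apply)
A, B

electric resistance has SI base units: kg * m^2 / (A^2 * s^3)

Checking each option against kg * m^2 / (A^2 * s^3):
  A. Ω: ✓ matches
  B. V/A: ✓ matches
  C. V·A: ✗ does not match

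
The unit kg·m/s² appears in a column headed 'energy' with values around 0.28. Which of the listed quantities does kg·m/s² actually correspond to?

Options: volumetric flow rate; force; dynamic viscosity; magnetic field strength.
force

energy should have units dimensionally equivalent to kg * m^2 / s^2 (e.g. J).
The given unit 'kg·m/s²' reduces to kg * m / s^2. Of the listed options, that is the dimensionality of force.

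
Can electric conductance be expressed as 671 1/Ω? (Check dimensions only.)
Yes

electric conductance has SI base units: A^2 * s^3 / (kg * m^2)
1/Ω reduces to the same SI base units, so it is a valid unit for electric conductance.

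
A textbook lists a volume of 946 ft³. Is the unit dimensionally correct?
Yes

volume has SI base units: m^3
ft³ reduces to the same SI base units, so it is a valid unit for volume.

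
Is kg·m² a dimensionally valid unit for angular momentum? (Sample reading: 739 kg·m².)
No

angular momentum has SI base units: kg * m^2 / s
kg·m² does NOT reduce to kg * m^2 / s; a valid unit for angular momentum would be e.g. kg·m²/s.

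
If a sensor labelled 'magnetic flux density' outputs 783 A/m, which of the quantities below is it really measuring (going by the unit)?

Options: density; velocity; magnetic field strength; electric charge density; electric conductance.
magnetic field strength

magnetic flux density should have units dimensionally equivalent to kg / (A * s^2) (e.g. T).
The given unit 'A/m' reduces to A / m. Of the listed options, that is the dimensionality of magnetic field strength.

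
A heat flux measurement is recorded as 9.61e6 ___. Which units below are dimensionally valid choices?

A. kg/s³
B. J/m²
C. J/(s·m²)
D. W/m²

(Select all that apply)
A, C, D

heat flux has SI base units: kg / s^3

Checking each option against kg / s^3:
  A. kg/s³: ✓ matches
  B. J/m²: ✗ does not match
  C. J/(s·m²): ✓ matches
  D. W/m²: ✓ matches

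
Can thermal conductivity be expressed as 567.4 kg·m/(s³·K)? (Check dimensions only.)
Yes

thermal conductivity has SI base units: kg * m / (s^3 * K)
kg·m/(s³·K) reduces to the same SI base units, so it is a valid unit for thermal conductivity.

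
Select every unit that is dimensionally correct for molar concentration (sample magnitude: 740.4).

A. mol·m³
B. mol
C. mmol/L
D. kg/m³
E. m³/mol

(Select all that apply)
C

molar concentration has SI base units: mol / m^3

Checking each option against mol / m^3:
  A. mol·m³: ✗ does not match
  B. mol: ✗ does not match
  C. mmol/L: ✓ matches
  D. kg/m³: ✗ does not match
  E. m³/mol: ✗ does not match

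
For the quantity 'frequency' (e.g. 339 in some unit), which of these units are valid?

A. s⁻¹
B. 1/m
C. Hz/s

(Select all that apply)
A

frequency has SI base units: 1 / s

Checking each option against 1 / s:
  A. s⁻¹: ✓ matches
  B. 1/m: ✗ does not match
  C. Hz/s: ✗ does not match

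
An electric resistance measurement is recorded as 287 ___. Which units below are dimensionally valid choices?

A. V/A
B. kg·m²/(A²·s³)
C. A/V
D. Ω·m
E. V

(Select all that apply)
A, B

electric resistance has SI base units: kg * m^2 / (A^2 * s^3)

Checking each option against kg * m^2 / (A^2 * s^3):
  A. V/A: ✓ matches
  B. kg·m²/(A²·s³): ✓ matches
  C. A/V: ✗ does not match
  D. Ω·m: ✗ does not match
  E. V: ✗ does not match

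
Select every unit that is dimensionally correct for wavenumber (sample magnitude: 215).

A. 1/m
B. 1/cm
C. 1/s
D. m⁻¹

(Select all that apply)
A, B, D

wavenumber has SI base units: 1 / m

Checking each option against 1 / m:
  A. 1/m: ✓ matches
  B. 1/cm: ✓ matches
  C. 1/s: ✗ does not match
  D. m⁻¹: ✓ matches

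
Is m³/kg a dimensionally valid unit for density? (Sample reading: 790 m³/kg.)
No

density has SI base units: kg / m^3
m³/kg does NOT reduce to kg / m^3; a valid unit for density would be e.g. kg/m³.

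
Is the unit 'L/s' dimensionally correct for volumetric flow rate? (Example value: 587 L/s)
Yes

volumetric flow rate has SI base units: m^3 / s
L/s reduces to the same SI base units, so it is a valid unit for volumetric flow rate.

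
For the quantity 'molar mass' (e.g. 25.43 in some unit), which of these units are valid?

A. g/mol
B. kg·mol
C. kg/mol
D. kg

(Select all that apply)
A, C

molar mass has SI base units: kg / mol

Checking each option against kg / mol:
  A. g/mol: ✓ matches
  B. kg·mol: ✗ does not match
  C. kg/mol: ✓ matches
  D. kg: ✗ does not match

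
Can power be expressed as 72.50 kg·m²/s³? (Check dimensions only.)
Yes

power has SI base units: kg * m^2 / s^3
kg·m²/s³ reduces to the same SI base units, so it is a valid unit for power.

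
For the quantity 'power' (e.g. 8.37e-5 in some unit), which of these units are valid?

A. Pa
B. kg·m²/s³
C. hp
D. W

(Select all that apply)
B, C, D

power has SI base units: kg * m^2 / s^3

Checking each option against kg * m^2 / s^3:
  A. Pa: ✗ does not match
  B. kg·m²/s³: ✓ matches
  C. hp: ✓ matches
  D. W: ✓ matches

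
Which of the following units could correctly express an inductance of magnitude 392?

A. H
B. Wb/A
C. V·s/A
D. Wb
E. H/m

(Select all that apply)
A, B, C

inductance has SI base units: kg * m^2 / (A^2 * s^2)

Checking each option against kg * m^2 / (A^2 * s^2):
  A. H: ✓ matches
  B. Wb/A: ✓ matches
  C. V·s/A: ✓ matches
  D. Wb: ✗ does not match
  E. H/m: ✗ does not match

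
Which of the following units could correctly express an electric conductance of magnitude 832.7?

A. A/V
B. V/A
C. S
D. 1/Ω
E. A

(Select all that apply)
A, C, D

electric conductance has SI base units: A^2 * s^3 / (kg * m^2)

Checking each option against A^2 * s^3 / (kg * m^2):
  A. A/V: ✓ matches
  B. V/A: ✗ does not match
  C. S: ✓ matches
  D. 1/Ω: ✓ matches
  E. A: ✗ does not match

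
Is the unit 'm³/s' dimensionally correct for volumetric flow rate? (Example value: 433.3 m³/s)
Yes

volumetric flow rate has SI base units: m^3 / s
m³/s reduces to the same SI base units, so it is a valid unit for volumetric flow rate.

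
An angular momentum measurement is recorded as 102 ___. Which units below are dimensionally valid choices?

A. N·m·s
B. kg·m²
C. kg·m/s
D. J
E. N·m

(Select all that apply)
A

angular momentum has SI base units: kg * m^2 / s

Checking each option against kg * m^2 / s:
  A. N·m·s: ✓ matches
  B. kg·m²: ✗ does not match
  C. kg·m/s: ✗ does not match
  D. J: ✗ does not match
  E. N·m: ✗ does not match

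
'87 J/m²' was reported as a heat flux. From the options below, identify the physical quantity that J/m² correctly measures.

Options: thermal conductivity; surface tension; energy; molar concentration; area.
surface tension

heat flux should have units dimensionally equivalent to kg / s^3 (e.g. W/m²).
The given unit 'J/m²' reduces to kg / s^2. Of the listed options, that is the dimensionality of surface tension.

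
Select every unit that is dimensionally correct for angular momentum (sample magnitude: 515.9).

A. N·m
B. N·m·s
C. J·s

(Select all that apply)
B, C

angular momentum has SI base units: kg * m^2 / s

Checking each option against kg * m^2 / s:
  A. N·m: ✗ does not match
  B. N·m·s: ✓ matches
  C. J·s: ✓ matches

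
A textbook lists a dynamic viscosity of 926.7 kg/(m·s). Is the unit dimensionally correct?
Yes

dynamic viscosity has SI base units: kg / (m * s)
kg/(m·s) reduces to the same SI base units, so it is a valid unit for dynamic viscosity.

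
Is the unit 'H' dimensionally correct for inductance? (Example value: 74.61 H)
Yes

inductance has SI base units: kg * m^2 / (A^2 * s^2)
H reduces to the same SI base units, so it is a valid unit for inductance.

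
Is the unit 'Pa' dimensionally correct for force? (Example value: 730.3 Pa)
No

force has SI base units: kg * m / s^2
Pa does NOT reduce to kg * m / s^2; a valid unit for force would be e.g. N.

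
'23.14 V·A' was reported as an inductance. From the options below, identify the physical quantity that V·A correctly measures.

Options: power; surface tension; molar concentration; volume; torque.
power

inductance should have units dimensionally equivalent to kg * m^2 / (A^2 * s^2) (e.g. H).
The given unit 'V·A' reduces to kg * m^2 / s^3. Of the listed options, that is the dimensionality of power.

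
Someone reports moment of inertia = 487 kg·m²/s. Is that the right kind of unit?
No

moment of inertia has SI base units: kg * m^2
kg·m²/s does NOT reduce to kg * m^2; a valid unit for moment of inertia would be e.g. kg·m².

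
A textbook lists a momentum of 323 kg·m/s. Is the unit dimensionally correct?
Yes

momentum has SI base units: kg * m / s
kg·m/s reduces to the same SI base units, so it is a valid unit for momentum.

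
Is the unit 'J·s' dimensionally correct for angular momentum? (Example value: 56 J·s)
Yes

angular momentum has SI base units: kg * m^2 / s
J·s reduces to the same SI base units, so it is a valid unit for angular momentum.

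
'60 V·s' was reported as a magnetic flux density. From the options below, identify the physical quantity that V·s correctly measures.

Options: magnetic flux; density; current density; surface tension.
magnetic flux

magnetic flux density should have units dimensionally equivalent to kg / (A * s^2) (e.g. T).
The given unit 'V·s' reduces to kg * m^2 / (A * s^2). Of the listed options, that is the dimensionality of magnetic flux.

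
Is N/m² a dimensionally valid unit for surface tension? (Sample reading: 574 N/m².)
No

surface tension has SI base units: kg / s^2
N/m² does NOT reduce to kg / s^2; a valid unit for surface tension would be e.g. N/m.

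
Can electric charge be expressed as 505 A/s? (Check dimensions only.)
No

electric charge has SI base units: A * s
A/s does NOT reduce to A * s; a valid unit for electric charge would be e.g. C.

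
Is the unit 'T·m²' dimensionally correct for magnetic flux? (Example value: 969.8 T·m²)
Yes

magnetic flux has SI base units: kg * m^2 / (A * s^2)
T·m² reduces to the same SI base units, so it is a valid unit for magnetic flux.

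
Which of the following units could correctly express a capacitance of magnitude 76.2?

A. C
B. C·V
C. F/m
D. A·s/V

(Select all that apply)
D

capacitance has SI base units: A^2 * s^4 / (kg * m^2)

Checking each option against A^2 * s^4 / (kg * m^2):
  A. C: ✗ does not match
  B. C·V: ✗ does not match
  C. F/m: ✗ does not match
  D. A·s/V: ✓ matches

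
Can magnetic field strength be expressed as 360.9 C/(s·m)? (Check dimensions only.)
Yes

magnetic field strength has SI base units: A / m
C/(s·m) reduces to the same SI base units, so it is a valid unit for magnetic field strength.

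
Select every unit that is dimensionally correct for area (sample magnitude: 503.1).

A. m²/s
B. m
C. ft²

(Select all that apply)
C

area has SI base units: m^2

Checking each option against m^2:
  A. m²/s: ✗ does not match
  B. m: ✗ does not match
  C. ft²: ✓ matches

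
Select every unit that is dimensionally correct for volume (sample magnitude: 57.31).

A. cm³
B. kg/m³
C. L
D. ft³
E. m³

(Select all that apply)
A, C, D, E

volume has SI base units: m^3

Checking each option against m^3:
  A. cm³: ✓ matches
  B. kg/m³: ✗ does not match
  C. L: ✓ matches
  D. ft³: ✓ matches
  E. m³: ✓ matches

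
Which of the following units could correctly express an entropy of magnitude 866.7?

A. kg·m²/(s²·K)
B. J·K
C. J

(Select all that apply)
A

entropy has SI base units: kg * m^2 / (s^2 * K)

Checking each option against kg * m^2 / (s^2 * K):
  A. kg·m²/(s²·K): ✓ matches
  B. J·K: ✗ does not match
  C. J: ✗ does not match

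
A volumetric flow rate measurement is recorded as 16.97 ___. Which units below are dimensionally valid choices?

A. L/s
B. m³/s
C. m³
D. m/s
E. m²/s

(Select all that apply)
A, B

volumetric flow rate has SI base units: m^3 / s

Checking each option against m^3 / s:
  A. L/s: ✓ matches
  B. m³/s: ✓ matches
  C. m³: ✗ does not match
  D. m/s: ✗ does not match
  E. m²/s: ✗ does not match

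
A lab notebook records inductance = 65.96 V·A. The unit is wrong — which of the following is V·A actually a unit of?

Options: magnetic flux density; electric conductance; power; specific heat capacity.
power

inductance should have units dimensionally equivalent to kg * m^2 / (A^2 * s^2) (e.g. H).
The given unit 'V·A' reduces to kg * m^2 / s^3. Of the listed options, that is the dimensionality of power.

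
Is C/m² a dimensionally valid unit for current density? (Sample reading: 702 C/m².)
No

current density has SI base units: A / m^2
C/m² does NOT reduce to A / m^2; a valid unit for current density would be e.g. A/m².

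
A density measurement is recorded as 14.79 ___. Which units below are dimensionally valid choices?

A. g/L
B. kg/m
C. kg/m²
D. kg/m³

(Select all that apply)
A, D

density has SI base units: kg / m^3

Checking each option against kg / m^3:
  A. g/L: ✓ matches
  B. kg/m: ✗ does not match
  C. kg/m²: ✗ does not match
  D. kg/m³: ✓ matches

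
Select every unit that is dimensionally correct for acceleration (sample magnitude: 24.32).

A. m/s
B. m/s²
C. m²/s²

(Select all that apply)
B

acceleration has SI base units: m / s^2

Checking each option against m / s^2:
  A. m/s: ✗ does not match
  B. m/s²: ✓ matches
  C. m²/s²: ✗ does not match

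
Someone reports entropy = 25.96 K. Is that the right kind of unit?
No

entropy has SI base units: kg * m^2 / (s^2 * K)
K does NOT reduce to kg * m^2 / (s^2 * K); a valid unit for entropy would be e.g. J/K.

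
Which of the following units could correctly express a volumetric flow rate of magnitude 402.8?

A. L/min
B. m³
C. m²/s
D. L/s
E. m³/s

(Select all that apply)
A, D, E

volumetric flow rate has SI base units: m^3 / s

Checking each option against m^3 / s:
  A. L/min: ✓ matches
  B. m³: ✗ does not match
  C. m²/s: ✗ does not match
  D. L/s: ✓ matches
  E. m³/s: ✓ matches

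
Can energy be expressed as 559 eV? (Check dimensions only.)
Yes

energy has SI base units: kg * m^2 / s^2
eV reduces to the same SI base units, so it is a valid unit for energy.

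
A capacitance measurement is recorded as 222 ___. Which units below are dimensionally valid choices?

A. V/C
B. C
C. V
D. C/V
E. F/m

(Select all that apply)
D

capacitance has SI base units: A^2 * s^4 / (kg * m^2)

Checking each option against A^2 * s^4 / (kg * m^2):
  A. V/C: ✗ does not match
  B. C: ✗ does not match
  C. V: ✗ does not match
  D. C/V: ✓ matches
  E. F/m: ✗ does not match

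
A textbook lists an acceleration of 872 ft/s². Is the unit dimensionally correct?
Yes

acceleration has SI base units: m / s^2
ft/s² reduces to the same SI base units, so it is a valid unit for acceleration.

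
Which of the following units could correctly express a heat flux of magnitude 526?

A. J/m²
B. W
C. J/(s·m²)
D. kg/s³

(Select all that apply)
C, D

heat flux has SI base units: kg / s^3

Checking each option against kg / s^3:
  A. J/m²: ✗ does not match
  B. W: ✗ does not match
  C. J/(s·m²): ✓ matches
  D. kg/s³: ✓ matches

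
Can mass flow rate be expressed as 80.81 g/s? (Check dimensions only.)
Yes

mass flow rate has SI base units: kg / s
g/s reduces to the same SI base units, so it is a valid unit for mass flow rate.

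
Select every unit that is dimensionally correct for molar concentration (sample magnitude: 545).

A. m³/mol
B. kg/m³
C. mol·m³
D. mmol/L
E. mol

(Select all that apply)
D

molar concentration has SI base units: mol / m^3

Checking each option against mol / m^3:
  A. m³/mol: ✗ does not match
  B. kg/m³: ✗ does not match
  C. mol·m³: ✗ does not match
  D. mmol/L: ✓ matches
  E. mol: ✗ does not match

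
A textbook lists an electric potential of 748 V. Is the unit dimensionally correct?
Yes

electric potential has SI base units: kg * m^2 / (A * s^3)
V reduces to the same SI base units, so it is a valid unit for electric potential.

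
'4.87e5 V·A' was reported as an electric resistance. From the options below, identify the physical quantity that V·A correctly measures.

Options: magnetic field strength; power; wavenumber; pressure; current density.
power

electric resistance should have units dimensionally equivalent to kg * m^2 / (A^2 * s^3) (e.g. Ω).
The given unit 'V·A' reduces to kg * m^2 / s^3. Of the listed options, that is the dimensionality of power.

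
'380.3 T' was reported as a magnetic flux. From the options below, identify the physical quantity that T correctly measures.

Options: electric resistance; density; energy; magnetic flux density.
magnetic flux density

magnetic flux should have units dimensionally equivalent to kg * m^2 / (A * s^2) (e.g. Wb).
The given unit 'T' reduces to kg / (A * s^2). Of the listed options, that is the dimensionality of magnetic flux density.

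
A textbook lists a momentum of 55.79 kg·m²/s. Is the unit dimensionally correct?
No

momentum has SI base units: kg * m / s
kg·m²/s does NOT reduce to kg * m / s; a valid unit for momentum would be e.g. kg·m/s.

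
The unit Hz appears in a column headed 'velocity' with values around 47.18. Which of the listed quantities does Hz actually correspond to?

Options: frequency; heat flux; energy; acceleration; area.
frequency

velocity should have units dimensionally equivalent to m / s (e.g. m/s).
The given unit 'Hz' reduces to 1 / s. Of the listed options, that is the dimensionality of frequency.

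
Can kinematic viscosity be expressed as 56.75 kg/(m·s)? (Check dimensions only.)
No

kinematic viscosity has SI base units: m^2 / s
kg/(m·s) does NOT reduce to m^2 / s; a valid unit for kinematic viscosity would be e.g. m²/s.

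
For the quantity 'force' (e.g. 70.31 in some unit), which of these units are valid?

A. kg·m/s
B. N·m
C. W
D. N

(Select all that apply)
D

force has SI base units: kg * m / s^2

Checking each option against kg * m / s^2:
  A. kg·m/s: ✗ does not match
  B. N·m: ✗ does not match
  C. W: ✗ does not match
  D. N: ✓ matches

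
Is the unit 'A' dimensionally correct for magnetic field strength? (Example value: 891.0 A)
No

magnetic field strength has SI base units: A / m
A does NOT reduce to A / m; a valid unit for magnetic field strength would be e.g. A/m.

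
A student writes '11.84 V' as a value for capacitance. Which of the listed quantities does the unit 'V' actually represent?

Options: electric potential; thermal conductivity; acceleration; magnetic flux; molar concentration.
electric potential

capacitance should have units dimensionally equivalent to A^2 * s^4 / (kg * m^2) (e.g. F).
The given unit 'V' reduces to kg * m^2 / (A * s^3). Of the listed options, that is the dimensionality of electric potential.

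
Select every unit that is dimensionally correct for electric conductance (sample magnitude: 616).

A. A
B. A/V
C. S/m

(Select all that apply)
B

electric conductance has SI base units: A^2 * s^3 / (kg * m^2)

Checking each option against A^2 * s^3 / (kg * m^2):
  A. A: ✗ does not match
  B. A/V: ✓ matches
  C. S/m: ✗ does not match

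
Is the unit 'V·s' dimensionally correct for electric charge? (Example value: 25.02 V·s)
No

electric charge has SI base units: A * s
V·s does NOT reduce to A * s; a valid unit for electric charge would be e.g. C.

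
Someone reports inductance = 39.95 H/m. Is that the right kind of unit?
No

inductance has SI base units: kg * m^2 / (A^2 * s^2)
H/m does NOT reduce to kg * m^2 / (A^2 * s^2); a valid unit for inductance would be e.g. H.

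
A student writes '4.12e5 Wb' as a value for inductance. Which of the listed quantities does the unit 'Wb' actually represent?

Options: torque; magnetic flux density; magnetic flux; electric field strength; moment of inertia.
magnetic flux

inductance should have units dimensionally equivalent to kg * m^2 / (A^2 * s^2) (e.g. H).
The given unit 'Wb' reduces to kg * m^2 / (A * s^2). Of the listed options, that is the dimensionality of magnetic flux.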